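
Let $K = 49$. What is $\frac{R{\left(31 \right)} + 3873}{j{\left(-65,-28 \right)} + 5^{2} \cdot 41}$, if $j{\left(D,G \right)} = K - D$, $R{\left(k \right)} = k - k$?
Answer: $\frac{3873}{1139} \approx 3.4004$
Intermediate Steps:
$R{\left(k \right)} = 0$
$j{\left(D,G \right)} = 49 - D$
$\frac{R{\left(31 \right)} + 3873}{j{\left(-65,-28 \right)} + 5^{2} \cdot 41} = \frac{0 + 3873}{\left(49 - -65\right) + 5^{2} \cdot 41} = \frac{3873}{\left(49 + 65\right) + 25 \cdot 41} = \frac{3873}{114 + 1025} = \frac{3873}{1139}$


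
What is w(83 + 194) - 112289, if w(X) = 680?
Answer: -111609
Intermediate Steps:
w(83 + 194) - 112289 = 680 - 112289 = -111609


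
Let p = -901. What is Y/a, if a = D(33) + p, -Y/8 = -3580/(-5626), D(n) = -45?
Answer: 7160/1330549 ≈ 0.0053812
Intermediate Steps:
Y = -14320/2813 (Y = -(-28640)/(-5626) = -(-28640)*(-1)/5626 = -8*1790/2813 = -14320/2813 ≈ -5.0907)
a = -946 (a = -45 - 901 = -946)
Y/a = -14320/2813/(-946) = -14320/2813*(-1/946) = 7160/1330549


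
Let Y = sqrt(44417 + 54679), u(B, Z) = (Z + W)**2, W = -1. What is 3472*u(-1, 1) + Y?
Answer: 2*sqrt(24774) ≈ 314.79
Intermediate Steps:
u(B, Z) = (-1 + Z)**2 (u(B, Z) = (Z - 1)**2 = (-1 + Z)**2)
Y = 2*sqrt(24774) (Y = sqrt(99096) = 2*sqrt(24774) ≈ 314.79)
3472*u(-1, 1) + Y = 3472*(-1 + 1)**2 + 2*sqrt(24774) = 3472*0**2 + 2*sqrt(24774) = 3472*0 + 2*sqrt(24774) = 0 + 2*sqrt(24774) = 2*sqrt(24774)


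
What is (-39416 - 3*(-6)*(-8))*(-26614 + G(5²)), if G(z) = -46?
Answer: 1054669600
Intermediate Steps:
(-39416 - 3*(-6)*(-8))*(-26614 + G(5²)) = (-39416 - 3*(-6)*(-8))*(-26614 - 46) = (-39416 + 18*(-8))*(-26660) = (-39416 - 144)*(-26660) = -39560*(-26660) = 1054669600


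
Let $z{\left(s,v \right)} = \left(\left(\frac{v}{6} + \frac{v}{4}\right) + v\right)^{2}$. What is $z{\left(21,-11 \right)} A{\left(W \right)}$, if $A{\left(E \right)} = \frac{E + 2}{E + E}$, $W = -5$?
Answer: $\frac{34969}{480} \approx 72.852$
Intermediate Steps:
$A{\left(E \right)} = \frac{2 + E}{2 E}$
$z{\left(s,v \right)} = \frac{289 v^{2}}{144}$ ($z{\left(s,v \right)} = \left(\left(v \frac{1}{6} + v \frac{1}{4}\right) + v\right)^{2} = \left(\left(\frac{v}{6} + \frac{v}{4}\right) + v\right)^{2} = \left(\frac{5 v}{12} + v\right)^{2} = \left(\frac{17 v}{12}\right)^{2} = \frac{289 v^{2}}{144}$)
$z{\left(21,-11 \right)} A{\left(W \right)} = \frac{289 \left(-11\right)^{2}}{144} \frac{2 - 5}{2 \left(-5\right)} = \frac{289}{144} \cdot 121 \cdot \frac{1}{2} \left(- \frac{1}{5}\right) \left(-3\right) = \frac{34969}{144} \cdot \frac{3}{10} = \frac{34969}{480}$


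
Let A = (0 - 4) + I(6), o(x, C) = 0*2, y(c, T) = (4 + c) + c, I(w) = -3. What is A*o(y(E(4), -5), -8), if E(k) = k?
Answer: 0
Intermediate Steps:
y(c, T) = 4 + 2*c
o(x, C) = 0
A = -7 (A = (0 - 4) - 3 = -4 - 3 = -7)
A*o(y(E(4), -5), -8) = -7*0 = 0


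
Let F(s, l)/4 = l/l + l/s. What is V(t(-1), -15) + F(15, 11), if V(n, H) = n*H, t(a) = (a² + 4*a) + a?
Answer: 1004/15 ≈ 66.933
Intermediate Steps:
t(a) = a² + 5*a
F(s, l) = 4 + 4*l/s (F(s, l) = 4*(l/l + l/s) = 4*(1 + l/s) = 4 + 4*l/s)
V(n, H) = H*n
V(t(-1), -15) + F(15, 11) = -(-15)*(5 - 1) + (4 + 4*11/15) = -(-15)*4 + (4 + 4*11*(1/15)) = -15*(-4) + (4 + 44/15) = 60 + 104/15 = 1004/15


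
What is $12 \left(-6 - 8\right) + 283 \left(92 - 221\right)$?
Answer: $-36675$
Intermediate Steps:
$12 \left(-6 - 8\right) + 283 \left(92 - 221\right) = 12 \left(-14\right) + 283 \left(-129\right) = -168 - 36507 = -36675$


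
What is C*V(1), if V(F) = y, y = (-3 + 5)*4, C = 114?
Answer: 912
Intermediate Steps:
y = 8 (y = 2*4 = 8)
V(F) = 8
C*V(1) = 114*8 = 912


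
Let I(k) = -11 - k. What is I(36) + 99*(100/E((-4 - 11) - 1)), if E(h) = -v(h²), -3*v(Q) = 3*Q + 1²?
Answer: -6443/769 ≈ -8.3784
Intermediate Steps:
v(Q) = -⅓ - Q (v(Q) = -(3*Q + 1²)/3 = -(3*Q + 1)/3 = -(1 + 3*Q)/3 = -⅓ - Q)
E(h) = ⅓ + h² (E(h) = -(-⅓ - h²) = ⅓ + h²)
I(36) + 99*(100/E((-4 - 11) - 1)) = (-11 - 1*36) + 99*(100/(⅓ + ((-4 - 11) - 1)²)) = (-11 - 36) + 99*(100/(⅓ + (-15 - 1)²)) = -47 + 99*(100/(⅓ + (-16)²)) = -47 + 99*(100/(⅓ + 256)) = -47 + 99*(100/(769/3)) = -47 + 99*(100*(3/769)) = -47 + 99*(300/769) = -47 + 29700/769 = -6443/769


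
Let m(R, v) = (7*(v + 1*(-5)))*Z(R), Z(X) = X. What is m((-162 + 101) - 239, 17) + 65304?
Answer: 40104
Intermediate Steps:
m(R, v) = R*(-35 + 7*v) (m(R, v) = (7*(v + 1*(-5)))*R = (7*(v - 5))*R = (7*(-5 + v))*R = (-35 + 7*v)*R = R*(-35 + 7*v))
m((-162 + 101) - 239, 17) + 65304 = 7*((-162 + 101) - 239)*(-5 + 17) + 65304 = 7*(-61 - 239)*12 + 65304 = 7*(-300)*12 + 65304 = -25200 + 65304 = 40104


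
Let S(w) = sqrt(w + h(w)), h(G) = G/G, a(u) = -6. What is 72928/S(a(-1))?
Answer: -72928*I*sqrt(5)/5 ≈ -32614.0*I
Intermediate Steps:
h(G) = 1
S(w) = sqrt(1 + w) (S(w) = sqrt(w + 1) = sqrt(1 + w))
72928/S(a(-1)) = 72928/(sqrt(1 - 6)) = 72928/(sqrt(-5)) = 72928/((I*sqrt(5))) = 72928*(-I*sqrt(5)/5) = -72928*I*sqrt(5)/5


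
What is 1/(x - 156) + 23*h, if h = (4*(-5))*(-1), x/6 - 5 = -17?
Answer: 104879/228 ≈ 460.00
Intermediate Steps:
x = -72 (x = 30 + 6*(-17) = 30 - 102 = -72)
h = 20 (h = -20*(-1) = 20)
1/(x - 156) + 23*h = 1/(-72 - 156) + 23*20 = 1/(-228) + 460 = -1/228 + 460 = 104879/228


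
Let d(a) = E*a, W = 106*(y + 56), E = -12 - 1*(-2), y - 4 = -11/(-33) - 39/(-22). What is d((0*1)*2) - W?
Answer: -217247/33 ≈ -6583.2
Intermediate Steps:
y = 403/66 (y = 4 + (-11/(-33) - 39/(-22)) = 4 + (-11*(-1/33) - 39*(-1/22)) = 4 + (⅓ + 39/22) = 4 + 139/66 = 403/66 ≈ 6.1061)
E = -10 (E = -12 + 2 = -10)
W = 217247/33 (W = 106*(403/66 + 56) = 106*(4099/66) = 217247/33 ≈ 6583.2)
d(a) = -10*a
d((0*1)*2) - W = -10*0*1*2 - 1*217247/33 = -0*2 - 217247/33 = -10*0 - 217247/33 = 0 - 217247/33 = -217247/33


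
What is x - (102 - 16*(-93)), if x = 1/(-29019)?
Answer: -46140211/29019 ≈ -1590.0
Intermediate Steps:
x = -1/29019 ≈ -3.4460e-5
x - (102 - 16*(-93)) = -1/29019 - (102 - 16*(-93)) = -1/29019 - (102 + 1488) = -1/29019 - 1*1590 = -1/29019 - 1590 = -46140211/29019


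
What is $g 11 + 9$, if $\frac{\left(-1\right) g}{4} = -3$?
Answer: $141$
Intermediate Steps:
$g = 12$ ($g = \left(-4\right) \left(-3\right) = 12$)
$g 11 + 9 = 12 \cdot 11 + 9 = 132 + 9 = 141$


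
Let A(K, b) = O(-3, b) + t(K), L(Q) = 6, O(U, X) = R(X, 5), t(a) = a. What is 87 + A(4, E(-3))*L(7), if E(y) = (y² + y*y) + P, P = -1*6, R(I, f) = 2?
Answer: 123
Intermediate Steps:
P = -6
O(U, X) = 2
E(y) = -6 + 2*y² (E(y) = (y² + y*y) - 6 = (y² + y²) - 6 = 2*y² - 6 = -6 + 2*y²)
A(K, b) = 2 + K
87 + A(4, E(-3))*L(7) = 87 + (2 + 4)*6 = 87 + 6*6 = 87 + 36 = 123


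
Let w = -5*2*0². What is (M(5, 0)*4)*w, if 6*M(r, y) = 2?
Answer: 0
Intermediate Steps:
M(r, y) = ⅓ (M(r, y) = (⅙)*2 = ⅓)
w = 0 (w = -10*0 = 0)
(M(5, 0)*4)*w = ((⅓)*4)*0 = (4/3)*0 = 0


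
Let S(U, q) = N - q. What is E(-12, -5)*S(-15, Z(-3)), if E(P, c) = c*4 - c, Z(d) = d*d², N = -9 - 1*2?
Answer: -240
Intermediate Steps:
N = -11 (N = -9 - 2 = -11)
Z(d) = d³
S(U, q) = -11 - q
E(P, c) = 3*c (E(P, c) = 4*c - c = 3*c)
E(-12, -5)*S(-15, Z(-3)) = (3*(-5))*(-11 - 1*(-3)³) = -15*(-11 - 1*(-27)) = -15*(-11 + 27) = -15*16 = -240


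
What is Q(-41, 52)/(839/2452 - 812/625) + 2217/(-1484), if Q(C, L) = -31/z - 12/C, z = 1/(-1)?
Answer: -3051151084153/89236791756 ≈ -34.192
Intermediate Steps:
z = -1
Q(C, L) = 31 - 12/C (Q(C, L) = -31/(-1) - 12/C = -31*(-1) - 12/C = 31 - 12/C)
Q(-41, 52)/(839/2452 - 812/625) + 2217/(-1484) = (31 - 12/(-41))/(839/2452 - 812/625) + 2217/(-1484) = (31 - 12*(-1/41))/(839*(1/2452) - 812*1/625) + 2217*(-1/1484) = (31 + 12/41)/(839/2452 - 812/625) - 2217/1484 = 1283/(41*(-1466649/1532500)) - 2217/1484 = (1283/41)*(-1532500/1466649) - 2217/1484 = -1966197500/60132609 - 2217/1484 = -3051151084153/89236791756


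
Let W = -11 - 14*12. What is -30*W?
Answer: 5370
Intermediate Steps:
W = -179 (W = -11 - 168 = -179)
-30*W = -30*(-179) = 5370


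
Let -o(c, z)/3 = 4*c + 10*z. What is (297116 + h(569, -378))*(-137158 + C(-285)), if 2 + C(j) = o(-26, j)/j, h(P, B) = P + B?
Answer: -3874847916278/95 ≈ -4.0788e+10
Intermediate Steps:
o(c, z) = -30*z - 12*c (o(c, z) = -3*(4*c + 10*z) = -30*z - 12*c)
h(P, B) = B + P
C(j) = -2 + (312 - 30*j)/j (C(j) = -2 + (-30*j - 12*(-26))/j = -2 + (-30*j + 312)/j = -2 + (312 - 30*j)/j)
(297116 + h(569, -378))*(-137158 + C(-285)) = (297116 + (-378 + 569))*(-137158 + (-32 + 312/(-285))) = (297116 + 191)*(-137158 + (-32 + 312*(-1/285))) = 297307*(-137158 + (-32 - 104/95)) = 297307*(-137158 - 3144/95) = 297307*(-13033154/95) = -3874847916278/95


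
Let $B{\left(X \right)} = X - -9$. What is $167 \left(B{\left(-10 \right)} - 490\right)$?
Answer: $-81997$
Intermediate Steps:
$B{\left(X \right)} = 9 + X$ ($B{\left(X \right)} = X + 9 = 9 + X$)
$167 \left(B{\left(-10 \right)} - 490\right) = 167 \left(\left(9 - 10\right) - 490\right) = 167 \left(-1 - 490\right) = 167 \left(-491\right) = -81997$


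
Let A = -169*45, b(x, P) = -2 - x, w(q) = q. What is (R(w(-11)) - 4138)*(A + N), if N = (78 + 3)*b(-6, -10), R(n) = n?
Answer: 30208869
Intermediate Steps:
A = -7605
N = 324 (N = (78 + 3)*(-2 - 1*(-6)) = 81*(-2 + 6) = 81*4 = 324)
(R(w(-11)) - 4138)*(A + N) = (-11 - 4138)*(-7605 + 324) = -4149*(-7281) = 30208869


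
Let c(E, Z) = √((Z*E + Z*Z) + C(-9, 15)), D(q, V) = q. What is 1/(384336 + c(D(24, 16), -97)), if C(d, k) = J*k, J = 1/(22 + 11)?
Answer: 528462/203106961495 - √214214/812427845980 ≈ 2.6013e-6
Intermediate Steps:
J = 1/33 ≈ 0.030303
C(d, k) = k/33
c(E, Z) = √(5/11 + Z² + E*Z) (c(E, Z) = √((Z*E + Z*Z) + (1/33)*15) = √((E*Z + Z²) + 5/11) = √((Z² + E*Z) + 5/11) = √(5/11 + Z² + E*Z))
1/(384336 + c(D(24, 16), -97)) = 1/(384336 + √(55 + 121*(-97)² + 121*24*(-97))/11) = 1/(384336 + √(55 + 121*9409 - 281688)/11) = 1/(384336 + √(55 + 1138489 - 281688)/11) = 1/(384336 + √856856/11) = 1/(384336 + (2*√214214)/11) = 1/(384336 + 2*√214214/11)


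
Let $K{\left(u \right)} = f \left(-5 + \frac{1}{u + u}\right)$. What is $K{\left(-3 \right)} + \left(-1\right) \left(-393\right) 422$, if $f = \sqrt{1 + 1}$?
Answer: $165846 - \frac{31 \sqrt{2}}{6} \approx 1.6584 \cdot 10^{5}$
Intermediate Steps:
$f = \sqrt{2} \approx 1.4142$
$K{\left(u \right)} = \sqrt{2} \left(-5 + \frac{1}{2 u}\right)$ ($K{\left(u \right)} = \sqrt{2} \left(-5 + \frac{1}{u + u}\right) = \sqrt{2} \left(-5 + \frac{1}{2 u}\right)$)
$K{\left(-3 \right)} + \left(-1\right) \left(-393\right) 422 = \frac{\sqrt{2} \left(1 - -30\right)}{2 \left(-3\right)} + \left(-1\right) \left(-393\right) 422 = \frac{1}{2} \sqrt{2} \left(- \frac{1}{3}\right) \left(1 + 30\right) + 393 \cdot 422 = \frac{1}{2} \sqrt{2} \left(- \frac{1}{3}\right) 31 + 165846 = - \frac{31 \sqrt{2}}{6} + 165846 = 165846 - \frac{31 \sqrt{2}}{6}$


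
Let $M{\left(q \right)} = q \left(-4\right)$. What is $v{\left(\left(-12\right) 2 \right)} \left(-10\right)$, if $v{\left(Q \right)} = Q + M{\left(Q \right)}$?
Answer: $-720$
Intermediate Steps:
$M{\left(q \right)} = - 4 q$
$v{\left(Q \right)} = - 3 Q$ ($v{\left(Q \right)} = Q - 4 Q = - 3 Q$)
$v{\left(\left(-12\right) 2 \right)} \left(-10\right) = - 3 \left(\left(-12\right) 2\right) \left(-10\right) = \left(-3\right) \left(-24\right) \left(-10\right) = 72 \left(-10\right) = -720$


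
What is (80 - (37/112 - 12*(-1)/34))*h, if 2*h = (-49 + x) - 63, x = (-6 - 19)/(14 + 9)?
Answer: -23105907/5152 ≈ -4484.8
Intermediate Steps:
x = -25/23 ≈ -1.0870
h = -2601/46 (h = ((-49 - 25/23) - 63)/2 = (-1152/23 - 63)/2 = (½)*(-2601/23) = -2601/46 ≈ -56.543)
(80 - (37/112 - 12*(-1)/34))*h = (80 - (37/112 - 12*(-1)/34))*(-2601/46) = (80 - (37*(1/112) + 12*(1/34)))*(-2601/46) = (80 - (37/112 + 6/17))*(-2601/46) = (80 - 1*1301/1904)*(-2601/46) = (80 - 1301/1904)*(-2601/46) = (151019/1904)*(-2601/46) = -23105907/5152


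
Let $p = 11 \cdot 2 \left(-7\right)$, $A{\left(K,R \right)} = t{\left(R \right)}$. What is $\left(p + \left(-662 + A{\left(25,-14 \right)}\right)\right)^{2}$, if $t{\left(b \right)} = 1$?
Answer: $664225$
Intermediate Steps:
$A{\left(K,R \right)} = 1$
$p = -154$ ($p = 22 \left(-7\right) = -154$)
$\left(p + \left(-662 + A{\left(25,-14 \right)}\right)\right)^{2} = \left(-154 + \left(-662 + 1\right)\right)^{2} = \left(-154 - 661\right)^{2} = \left(-815\right)^{2} = 664225$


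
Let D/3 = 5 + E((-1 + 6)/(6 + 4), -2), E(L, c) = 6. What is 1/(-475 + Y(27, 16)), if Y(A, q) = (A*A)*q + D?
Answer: 1/11222 ≈ 8.9111e-5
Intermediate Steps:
D = 33 (D = 3*(5 + 6) = 3*11 = 33)
Y(A, q) = 33 + q*A**2 (Y(A, q) = (A*A)*q + 33 = A**2*q + 33 = q*A**2 + 33 = 33 + q*A**2)
1/(-475 + Y(27, 16)) = 1/(-475 + (33 + 16*27**2)) = 1/(-475 + (33 + 16*729)) = 1/(-475 + (33 + 11664)) = 1/(-475 + 11697) = 1/11222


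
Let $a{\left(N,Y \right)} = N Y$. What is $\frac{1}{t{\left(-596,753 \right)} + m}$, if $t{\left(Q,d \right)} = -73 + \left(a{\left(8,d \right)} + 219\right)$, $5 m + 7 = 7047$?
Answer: $\frac{1}{7578} \approx 0.00013196$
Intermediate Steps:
$m = 1408$ ($m = - \frac{7}{5} + \frac{1}{5} \cdot 7047 = - \frac{7}{5} + \frac{7047}{5} = 1408$)
$t{\left(Q,d \right)} = 146 + 8 d$ ($t{\left(Q,d \right)} = -73 + \left(8 d + 219\right) = -73 + \left(219 + 8 d\right) = 146 + 8 d$)
$\frac{1}{t{\left(-596,753 \right)} + m} = \frac{1}{\left(146 + 8 \cdot 753\right) + 1408} = \frac{1}{\left(146 + 6024\right) + 1408} = \frac{1}{6170 + 1408} = \frac{1}{7578}$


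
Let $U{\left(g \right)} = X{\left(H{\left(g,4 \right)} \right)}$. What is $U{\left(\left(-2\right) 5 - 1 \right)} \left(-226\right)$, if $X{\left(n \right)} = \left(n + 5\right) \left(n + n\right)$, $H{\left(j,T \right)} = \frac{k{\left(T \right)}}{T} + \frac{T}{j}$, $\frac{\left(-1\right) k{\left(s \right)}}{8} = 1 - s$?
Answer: $- \frac{3278808}{121} \approx -27098.0$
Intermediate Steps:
$k{\left(s \right)} = -8 + 8 s$ ($k{\left(s \right)} = - 8 \left(1 - s\right) = -8 + 8 s$)
$H{\left(j,T \right)} = \frac{T}{j} + \frac{-8 + 8 T}{T}$ ($H{\left(j,T \right)} = \frac{-8 + 8 T}{T} + \frac{T}{j} = \frac{T}{j} + \frac{-8 + 8 T}{T}$)
$X{\left(n \right)} = 2 n \left(5 + n\right)$ ($X{\left(n \right)} = \left(5 + n\right) 2 n = 2 n \left(5 + n\right)$)
$U{\left(g \right)} = 2 \left(6 + \frac{4}{g}\right) \left(11 + \frac{4}{g}\right)$ ($U{\left(g \right)} = 2 \left(8 - \frac{8}{4} + \frac{4}{g}\right) \left(5 + \left(8 - \frac{8}{4} + \frac{4}{g}\right)\right) = 2 \left(8 - 2 + \frac{4}{g}\right) \left(5 + \left(8 - 2 + \frac{4}{g}\right)\right) = 2 \left(6 + \frac{4}{g}\right) \left(5 + \left(6 + \frac{4}{g}\right)\right) = 2 \left(6 + \frac{4}{g}\right) \left(11 + \frac{4}{g}\right)$)
$U{\left(\left(-2\right) 5 - 1 \right)} \left(-226\right) = \left(132 + \frac{32}{\left(\left(-2\right) 5 - 1\right)^{2}} + \frac{136}{\left(-2\right) 5 - 1}\right) \left(-226\right) = \left(132 + \frac{32}{\left(-10 - 1\right)^{2}} + \frac{136}{-10 - 1}\right) \left(-226\right) = \left(132 + \frac{32}{121} + \frac{136}{-11}\right) \left(-226\right) = \left(132 + 32 \cdot \frac{1}{121} + 136 \left(- \frac{1}{11}\right)\right) \left(-226\right) = \left(132 + \frac{32}{121} - \frac{136}{11}\right) \left(-226\right) = \frac{14508}{121} \left(-226\right) = - \frac{3278808}{121}$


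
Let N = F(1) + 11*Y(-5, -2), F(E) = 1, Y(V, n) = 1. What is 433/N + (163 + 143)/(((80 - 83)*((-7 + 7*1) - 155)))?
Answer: 68339/1860 ≈ 36.741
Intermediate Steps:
N = 12 (N = 1 + 11*1 = 1 + 11 = 12)
433/N + (163 + 143)/(((80 - 83)*((-7 + 7*1) - 155))) = 433/12 + (163 + 143)/(((80 - 83)*((-7 + 7*1) - 155))) = 433*(1/12) + 306/((-3*((-7 + 7) - 155))) = 433/12 + 306/((-3*(0 - 155))) = 433/12 + 306/((-3*(-155))) = 433/12 + 306/465 = 433/12 + 306*(1/465) = 433/12 + 102/155 = 68339/1860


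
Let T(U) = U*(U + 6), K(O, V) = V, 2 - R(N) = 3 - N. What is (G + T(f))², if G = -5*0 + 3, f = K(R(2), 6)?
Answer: 5625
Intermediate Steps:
R(N) = -1 + N (R(N) = 2 - (3 - N) = 2 + (-3 + N) = -1 + N)
f = 6
T(U) = U*(6 + U)
G = 3 (G = 0 + 3 = 3)
(G + T(f))² = (3 + 6*(6 + 6))² = (3 + 6*12)² = (3 + 72)² = 75² = 5625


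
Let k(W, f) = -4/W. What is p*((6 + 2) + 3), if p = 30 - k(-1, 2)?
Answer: 286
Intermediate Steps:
p = 26 (p = 30 - (-4)/(-1) = 30 - (-4)*(-1) = 30 - 1*4 = 30 - 4 = 26)
p*((6 + 2) + 3) = 26*((6 + 2) + 3) = 26*(8 + 3) = 26*11 = 286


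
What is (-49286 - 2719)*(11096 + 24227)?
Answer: -1836972615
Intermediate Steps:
(-49286 - 2719)*(11096 + 24227) = -52005*35323 = -1836972615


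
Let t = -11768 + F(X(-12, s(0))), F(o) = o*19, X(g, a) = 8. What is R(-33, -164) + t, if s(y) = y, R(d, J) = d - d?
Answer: -11616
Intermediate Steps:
R(d, J) = 0
F(o) = 19*o
t = -11616 (t = -11768 + 19*8 = -11768 + 152 = -11616)
R(-33, -164) + t = 0 - 11616 = -11616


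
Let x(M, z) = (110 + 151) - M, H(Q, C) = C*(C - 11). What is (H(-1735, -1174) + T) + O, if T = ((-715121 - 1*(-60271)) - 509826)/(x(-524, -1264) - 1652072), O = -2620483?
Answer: -2029914385415/1651287 ≈ -1.2293e+6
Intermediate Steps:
H(Q, C) = C*(-11 + C)
x(M, z) = 261 - M
T = 1164676/1651287 (T = ((-715121 - 1*(-60271)) - 509826)/((261 - 1*(-524)) - 1652072) = ((-715121 + 60271) - 509826)/((261 + 524) - 1652072) = (-654850 - 509826)/(785 - 1652072) = -1164676/(-1651287) = -1164676*(-1/1651287) = 1164676/1651287 ≈ 0.70531)
(H(-1735, -1174) + T) + O = (-1174*(-11 - 1174) + 1164676/1651287) - 2620483 = (-1174*(-1185) + 1164676/1651287) - 2620483 = (1391190 + 1164676/1651287) - 2620483 = 2297255126206/1651287 - 2620483 = -2029914385415/1651287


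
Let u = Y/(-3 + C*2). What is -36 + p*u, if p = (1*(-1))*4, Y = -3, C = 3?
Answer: -32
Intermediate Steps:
u = -1 (u = -3/(-3 + 3*2) = -3/(-3 + 6) = -3/3 = -3*⅓ = -1)
p = -4 (p = -1*4 = -4)
-36 + p*u = -36 - 4*(-1) = -36 + 4 = -32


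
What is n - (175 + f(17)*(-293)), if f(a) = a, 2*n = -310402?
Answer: -150395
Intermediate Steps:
n = -155201 (n = (½)*(-310402) = -155201)
n - (175 + f(17)*(-293)) = -155201 - (175 + 17*(-293)) = -155201 - (175 - 4981) = -155201 - 1*(-4806) = -155201 + 4806 = -150395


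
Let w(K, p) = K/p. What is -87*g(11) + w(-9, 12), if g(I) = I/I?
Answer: -351/4 ≈ -87.750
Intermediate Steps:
g(I) = 1
-87*g(11) + w(-9, 12) = -87*1 - 9/12 = -87 - 9*1/12 = -87 - 3/4 = -351/4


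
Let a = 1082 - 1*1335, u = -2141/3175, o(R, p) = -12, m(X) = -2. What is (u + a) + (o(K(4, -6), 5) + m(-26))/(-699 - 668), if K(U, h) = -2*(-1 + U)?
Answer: -1100959222/4340225 ≈ -253.66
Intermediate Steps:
K(U, h) = 2 - 2*U
u = -2141/3175 (u = -2141*1/3175 = -2141/3175 ≈ -0.67433)
a = -253 (a = 1082 - 1335 = -253)
(u + a) + (o(K(4, -6), 5) + m(-26))/(-699 - 668) = (-2141/3175 - 253) + (-12 - 2)/(-699 - 668) = -805416/3175 - 14/(-1367) = -805416/3175 - 14*(-1/1367) = -805416/3175 + 14/1367 = -1100959222/4340225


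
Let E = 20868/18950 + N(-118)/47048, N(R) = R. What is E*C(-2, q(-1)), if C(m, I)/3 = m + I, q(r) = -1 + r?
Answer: -734671173/55722475 ≈ -13.184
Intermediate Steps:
C(m, I) = 3*I + 3*m (C(m, I) = 3*(m + I) = 3*(I + m) = 3*I + 3*m)
E = 244890391/222889900 (E = 20868/18950 - 118/47048 = 20868*(1/18950) - 118*1/47048 = 10434/9475 - 59/23524 = 244890391/222889900 ≈ 1.0987)
E*C(-2, q(-1)) = 244890391*(3*(-1 - 1) + 3*(-2))/222889900 = 244890391*(3*(-2) - 6)/222889900 = 244890391*(-6 - 6)/222889900 = (244890391/222889900)*(-12) = -734671173/55722475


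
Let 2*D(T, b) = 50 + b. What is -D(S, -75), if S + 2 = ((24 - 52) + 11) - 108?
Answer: 25/2 ≈ 12.500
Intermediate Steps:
S = -127 (S = -2 + (((24 - 52) + 11) - 108) = -2 + ((-28 + 11) - 108) = -2 + (-17 - 108) = -2 - 125 = -127)
D(T, b) = 25 + b/2 (D(T, b) = (50 + b)/2 = 25 + b/2)
-D(S, -75) = -(25 + (½)*(-75)) = -(25 - 75/2) = -1*(-25/2) = 25/2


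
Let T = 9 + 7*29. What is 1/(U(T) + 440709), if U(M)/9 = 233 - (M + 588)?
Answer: 1/435606 ≈ 2.2957e-6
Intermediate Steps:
T = 212 (T = 9 + 203 = 212)
U(M) = -3195 - 9*M (U(M) = 9*(233 - (M + 588)) = 9*(233 - (588 + M)) = 9*(233 + (-588 - M)) = 9*(-355 - M) = -3195 - 9*M)
1/(U(T) + 440709) = 1/((-3195 - 9*212) + 440709) = 1/((-3195 - 1908) + 440709) = 1/(-5103 + 440709) = 1/435606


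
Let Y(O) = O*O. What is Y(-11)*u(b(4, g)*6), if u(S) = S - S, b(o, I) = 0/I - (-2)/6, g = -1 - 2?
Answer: 0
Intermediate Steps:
g = -3
b(o, I) = 1/3 (b(o, I) = 0 - (-2)/6 = 0 - 1*(-1/3) = 0 + 1/3 = 1/3)
Y(O) = O**2
u(S) = 0
Y(-11)*u(b(4, g)*6) = (-11)**2*0 = 121*0 = 0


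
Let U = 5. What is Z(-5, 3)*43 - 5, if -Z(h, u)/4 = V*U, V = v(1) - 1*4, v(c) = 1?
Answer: 2575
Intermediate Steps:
V = -3 (V = 1 - 1*4 = 1 - 4 = -3)
Z(h, u) = 60 (Z(h, u) = -(-12)*5 = -4*(-15) = 60)
Z(-5, 3)*43 - 5 = 60*43 - 5 = 2580 - 5 = 2575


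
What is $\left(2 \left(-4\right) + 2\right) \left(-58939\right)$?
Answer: $353634$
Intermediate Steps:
$\left(2 \left(-4\right) + 2\right) \left(-58939\right) = \left(-8 + 2\right) \left(-58939\right) = \left(-6\right) \left(-58939\right) = 353634$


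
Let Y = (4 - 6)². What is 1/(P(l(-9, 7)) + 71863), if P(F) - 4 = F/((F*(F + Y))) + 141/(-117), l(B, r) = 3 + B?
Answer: 78/5605493 ≈ 1.3915e-5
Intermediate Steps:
Y = 4 (Y = (-2)² = 4)
P(F) = 109/39 + 1/(4 + F) (P(F) = 4 + (F/((F*(F + 4))) + 141/(-117)) = 4 + (F/((F*(4 + F))) + 141*(-1/117)) = 4 + (F*(1/(F*(4 + F))) - 47/39) = 4 + (1/(4 + F) - 47/39) = 4 + (-47/39 + 1/(4 + F)) = 109/39 + 1/(4 + F))
1/(P(l(-9, 7)) + 71863) = 1/((475 + 109*(3 - 9))/(39*(4 + (3 - 9))) + 71863) = 1/((475 + 109*(-6))/(39*(4 - 6)) + 71863) = 1/((1/39)*(475 - 654)/(-2) + 71863) = 1/((1/39)*(-½)*(-179) + 71863) = 1/(179/78 + 71863) = 1/(5605493/78) = 78/5605493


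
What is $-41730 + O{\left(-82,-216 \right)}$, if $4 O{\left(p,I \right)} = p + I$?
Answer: $- \frac{83609}{2} \approx -41805.0$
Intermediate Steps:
$O{\left(p,I \right)} = \frac{I}{4} + \frac{p}{4}$ ($O{\left(p,I \right)} = \frac{p + I}{4} = \frac{I + p}{4} = \frac{I}{4} + \frac{p}{4}$)
$-41730 + O{\left(-82,-216 \right)} = -41730 + \left(\frac{1}{4} \left(-216\right) + \frac{1}{4} \left(-82\right)\right) = -41730 - \frac{149}{2} = - \frac{83609}{2}$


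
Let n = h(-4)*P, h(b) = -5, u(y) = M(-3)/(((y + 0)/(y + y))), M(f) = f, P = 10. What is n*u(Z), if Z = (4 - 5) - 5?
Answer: 300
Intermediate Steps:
Z = -6 (Z = -1 - 5 = -6)
u(y) = -6 (u(y) = -3*(y + y)/(y + 0) = -3/(y/((2*y))) = -3/(y*(1/(2*y))) = -3/1/2 = -3*2 = -6)
n = -50 (n = -5*10 = -50)
n*u(Z) = -50*(-6) = 300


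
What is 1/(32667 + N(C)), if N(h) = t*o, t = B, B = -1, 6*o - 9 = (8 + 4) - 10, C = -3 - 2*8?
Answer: 6/195991 ≈ 3.0614e-5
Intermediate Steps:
C = -19 (C = -3 - 16 = -19)
o = 11/6 (o = 3/2 + ((8 + 4) - 10)/6 = 3/2 + (12 - 10)/6 = 3/2 + (⅙)*2 = 3/2 + ⅓ = 11/6 ≈ 1.8333)
t = -1
N(h) = -11/6 (N(h) = -1*11/6 = -11/6)
1/(32667 + N(C)) = 1/(32667 - 11/6) = 1/(195991/6) = 6/195991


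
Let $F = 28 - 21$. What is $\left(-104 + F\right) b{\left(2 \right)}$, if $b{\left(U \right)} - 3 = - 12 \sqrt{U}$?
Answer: $-291 + 1164 \sqrt{2} \approx 1355.1$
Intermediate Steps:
$F = 7$
$b{\left(U \right)} = 3 - 12 \sqrt{U}$
$\left(-104 + F\right) b{\left(2 \right)} = \left(-104 + 7\right) \left(3 - 12 \sqrt{2}\right) = - 97 \left(3 - 12 \sqrt{2}\right) = -291 + 1164 \sqrt{2}$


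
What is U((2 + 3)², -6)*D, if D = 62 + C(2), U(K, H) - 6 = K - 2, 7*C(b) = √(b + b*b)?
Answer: 1798 + 29*√6/7 ≈ 1808.1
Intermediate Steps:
C(b) = √(b + b²)/7 (C(b) = √(b + b*b)/7 = √(b + b²)/7)
U(K, H) = 4 + K (U(K, H) = 6 + (K - 2) = 6 + (-2 + K) = 4 + K)
D = 62 + √6/7 (D = 62 + √(2*(1 + 2))/7 = 62 + √(2*3)/7 = 62 + √6/7 ≈ 62.350)
U((2 + 3)², -6)*D = (4 + (2 + 3)²)*(62 + √6/7) = (4 + 5²)*(62 + √6/7) = (4 + 25)*(62 + √6/7) = 29*(62 + √6/7) = 1798 + 29*√6/7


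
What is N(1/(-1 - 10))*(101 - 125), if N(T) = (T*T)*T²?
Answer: -24/14641 ≈ -0.0016392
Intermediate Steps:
N(T) = T⁴ (N(T) = T²*T² = T⁴)
N(1/(-1 - 10))*(101 - 125) = (1/(-1 - 10))⁴*(101 - 125) = (1/(-11))⁴*(-24) = (-1/11)⁴*(-24) = (1/14641)*(-24) = -24/14641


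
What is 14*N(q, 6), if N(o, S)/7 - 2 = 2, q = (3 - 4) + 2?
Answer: 392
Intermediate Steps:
q = 1 (q = -1 + 2 = 1)
N(o, S) = 28 (N(o, S) = 14 + 7*2 = 14 + 14 = 28)
14*N(q, 6) = 14*28 = 392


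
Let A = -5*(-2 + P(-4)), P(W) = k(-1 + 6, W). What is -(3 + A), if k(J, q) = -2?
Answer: -23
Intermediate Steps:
P(W) = -2
A = 20 (A = -5*(-2 - 2) = -5*(-4) = 20)
-(3 + A) = -(3 + 20) = -1*23 = -23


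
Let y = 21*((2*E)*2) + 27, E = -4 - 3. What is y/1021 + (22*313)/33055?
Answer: -1046659/3068105 ≈ -0.34114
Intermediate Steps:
E = -7
y = -561 (y = 21*((2*(-7))*2) + 27 = 21*(-14*2) + 27 = 21*(-28) + 27 = -588 + 27 = -561)
y/1021 + (22*313)/33055 = -561/1021 + (22*313)/33055 = -561*1/1021 + 6886*(1/33055) = -561/1021 + 626/3005 = -1046659/3068105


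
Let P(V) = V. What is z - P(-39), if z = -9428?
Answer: -9389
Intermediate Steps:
z - P(-39) = -9428 - 1*(-39) = -9428 + 39 = -9389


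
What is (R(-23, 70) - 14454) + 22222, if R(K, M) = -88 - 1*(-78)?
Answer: 7758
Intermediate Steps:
R(K, M) = -10 (R(K, M) = -88 + 78 = -10)
(R(-23, 70) - 14454) + 22222 = (-10 - 14454) + 22222 = -14464 + 22222 = 7758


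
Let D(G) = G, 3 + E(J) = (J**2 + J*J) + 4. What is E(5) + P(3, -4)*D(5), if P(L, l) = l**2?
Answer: 131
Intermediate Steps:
E(J) = 1 + 2*J**2 (E(J) = -3 + ((J**2 + J*J) + 4) = -3 + ((J**2 + J**2) + 4) = -3 + (2*J**2 + 4) = -3 + (4 + 2*J**2) = 1 + 2*J**2)
E(5) + P(3, -4)*D(5) = (1 + 2*5**2) + (-4)**2*5 = (1 + 2*25) + 16*5 = (1 + 50) + 80 = 51 + 80 = 131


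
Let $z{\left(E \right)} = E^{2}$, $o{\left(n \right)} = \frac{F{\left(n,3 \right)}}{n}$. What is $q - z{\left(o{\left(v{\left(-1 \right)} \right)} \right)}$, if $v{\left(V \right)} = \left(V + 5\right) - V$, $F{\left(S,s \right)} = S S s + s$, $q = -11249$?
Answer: $- \frac{287309}{25} \approx -11492.0$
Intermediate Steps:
$F{\left(S,s \right)} = s + s S^{2}$ ($F{\left(S,s \right)} = S^{2} s + s = s S^{2} + s = s + s S^{2}$)
$v{\left(V \right)} = 5$ ($v{\left(V \right)} = \left(5 + V\right) - V = 5$)
$o{\left(n \right)} = \frac{3 + 3 n^{2}}{n}$ ($o{\left(n \right)} = \frac{3 \left(1 + n^{2}\right)}{n} = \frac{3 + 3 n^{2}}{n}$)
$q - z{\left(o{\left(v{\left(-1 \right)} \right)} \right)} = -11249 - \left(3 \cdot 5 + \frac{3}{5}\right)^{2} = -11249 - \left(15 + 3 \cdot \frac{1}{5}\right)^{2} = -11249 - \left(15 + \frac{3}{5}\right)^{2} = -11249 - \left(\frac{78}{5}\right)^{2} = -11249 - \frac{6084}{25} = - \frac{287309}{25}$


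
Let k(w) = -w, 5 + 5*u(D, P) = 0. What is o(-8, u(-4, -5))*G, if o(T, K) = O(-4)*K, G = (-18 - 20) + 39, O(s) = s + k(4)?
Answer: 8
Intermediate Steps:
u(D, P) = -1 (u(D, P) = -1 + (⅕)*0 = -1 + 0 = -1)
O(s) = -4 + s (O(s) = s - 1*4 = s - 4 = -4 + s)
G = 1 (G = -38 + 39 = 1)
o(T, K) = -8*K (o(T, K) = (-4 - 4)*K = -8*K)
o(-8, u(-4, -5))*G = -8*(-1)*1 = 8*1 = 8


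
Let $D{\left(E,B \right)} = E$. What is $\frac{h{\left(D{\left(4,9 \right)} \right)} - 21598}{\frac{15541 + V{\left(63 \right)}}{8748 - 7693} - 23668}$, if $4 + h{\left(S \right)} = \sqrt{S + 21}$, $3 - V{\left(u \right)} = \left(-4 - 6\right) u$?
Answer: $\frac{22784835}{24953566} \approx 0.91309$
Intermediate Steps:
$V{\left(u \right)} = 3 + 10 u$ ($V{\left(u \right)} = 3 - \left(-4 - 6\right) u = 3 - - 10 u = 3 + 10 u$)
$h{\left(S \right)} = -4 + \sqrt{21 + S}$ ($h{\left(S \right)} = -4 + \sqrt{S + 21} = -4 + \sqrt{21 + S}$)
$\frac{h{\left(D{\left(4,9 \right)} \right)} - 21598}{\frac{15541 + V{\left(63 \right)}}{8748 - 7693} - 23668} = \frac{\left(-4 + \sqrt{21 + 4}\right) - 21598}{\frac{15541 + \left(3 + 10 \cdot 63\right)}{8748 - 7693} - 23668} = \frac{\left(-4 + \sqrt{25}\right) - 21598}{\frac{15541 + \left(3 + 630\right)}{1055} - 23668} = \frac{\left(-4 + 5\right) - 21598}{\left(15541 + 633\right) \frac{1}{1055} - 23668} = \frac{1 - 21598}{16174 \cdot \frac{1}{1055} - 23668} = - \frac{21597}{\frac{16174}{1055} - 23668} = - \frac{21597}{- \frac{24953566}{1055}} = \left(-21597\right) \left(- \frac{1055}{24953566}\right) = \frac{22784835}{24953566}$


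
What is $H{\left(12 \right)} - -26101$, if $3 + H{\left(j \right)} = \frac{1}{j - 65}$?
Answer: $\frac{1383193}{53} \approx 26098.0$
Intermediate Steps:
$H{\left(j \right)} = -3 + \frac{1}{-65 + j}$ ($H{\left(j \right)} = -3 + \frac{1}{j - 65} = -3 + \frac{1}{-65 + j}$)
$H{\left(12 \right)} - -26101 = \frac{196 - 36}{-65 + 12} - -26101 = \frac{196 - 36}{-53} + 26101 = \left(- \frac{1}{53}\right) 160 + 26101 = - \frac{160}{53} + 26101 = \frac{1383193}{53}$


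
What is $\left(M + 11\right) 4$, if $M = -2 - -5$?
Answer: $56$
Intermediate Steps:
$M = 3$ ($M = -2 + 5 = 3$)
$\left(M + 11\right) 4 = \left(3 + 11\right) 4 = 14 \cdot 4 = 56$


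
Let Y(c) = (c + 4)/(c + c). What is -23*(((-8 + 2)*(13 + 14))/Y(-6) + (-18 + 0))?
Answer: 22770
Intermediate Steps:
Y(c) = (4 + c)/(2*c) (Y(c) = (4 + c)/((2*c)) = (4 + c)*(1/(2*c)) = (4 + c)/(2*c))
-23*(((-8 + 2)*(13 + 14))/Y(-6) + (-18 + 0)) = -23*(((-8 + 2)*(13 + 14))/(((½)*(4 - 6)/(-6))) + (-18 + 0)) = -23*((-6*27)/(((½)*(-⅙)*(-2))) - 18) = -23*(-162/⅙ - 18) = -23*(-162*6 - 18) = -23*(-972 - 18) = -23*(-990) = 22770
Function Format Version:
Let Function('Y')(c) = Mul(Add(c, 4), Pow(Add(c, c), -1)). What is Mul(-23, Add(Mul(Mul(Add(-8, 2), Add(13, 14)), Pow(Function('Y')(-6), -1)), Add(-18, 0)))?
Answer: 22770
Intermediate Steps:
Function('Y')(c) = Mul(Rational(1, 2), Pow(c, -1), Add(4, c)) (Function('Y')(c) = Mul(Add(4, c), Pow(Mul(2, c), -1)) = Mul(Add(4, c), Mul(Rational(1, 2), Pow(c, -1))) = Mul(Rational(1, 2), Pow(c, -1), Add(4, c)))
Mul(-23, Add(Mul(Mul(Add(-8, 2), Add(13, 14)), Pow(Function('Y')(-6), -1)), Add(-18, 0))) = Mul(-23, Add(Mul(Mul(Add(-8, 2), Add(13, 14)), Pow(Mul(Rational(1, 2), Pow(-6, -1), Add(4, -6)), -1)), Add(-18, 0))) = Mul(-23, Add(Mul(Mul(-6, 27), Pow(Mul(Rational(1, 2), Rational(-1, 6), -2), -1)), -18)) = Mul(-23, Add(Mul(-162, Pow(Rational(1, 6), -1)), -18)) = Mul(-23, Add(Mul(-162, 6), -18)) = Mul(-23, Add(-972, -18)) = Mul(-23, -990) = 22770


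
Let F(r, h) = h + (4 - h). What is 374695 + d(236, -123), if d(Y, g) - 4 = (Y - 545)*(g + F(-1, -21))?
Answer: 411470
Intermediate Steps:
F(r, h) = 4
d(Y, g) = 4 + (-545 + Y)*(4 + g) (d(Y, g) = 4 + (Y - 545)*(g + 4) = 4 + (-545 + Y)*(4 + g))
374695 + d(236, -123) = 374695 + (-2176 - 545*(-123) + 4*236 + 236*(-123)) = 374695 + (-2176 + 67035 + 944 - 29028) = 374695 + 36775 = 411470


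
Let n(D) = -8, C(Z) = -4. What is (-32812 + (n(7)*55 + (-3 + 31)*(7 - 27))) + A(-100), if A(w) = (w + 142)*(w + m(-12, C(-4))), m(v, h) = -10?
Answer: -38432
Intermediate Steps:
A(w) = (-10 + w)*(142 + w) (A(w) = (w + 142)*(w - 10) = (142 + w)*(-10 + w) = (-10 + w)*(142 + w))
(-32812 + (n(7)*55 + (-3 + 31)*(7 - 27))) + A(-100) = (-32812 + (-8*55 + (-3 + 31)*(7 - 27))) + (-1420 + (-100)**2 + 132*(-100)) = (-32812 + (-440 + 28*(-20))) + (-1420 + 10000 - 13200) = (-32812 + (-440 - 560)) - 4620 = (-32812 - 1000) - 4620 = -33812 - 4620 = -38432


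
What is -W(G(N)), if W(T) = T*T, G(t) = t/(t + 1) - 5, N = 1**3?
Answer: -81/4 ≈ -20.250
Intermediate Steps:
N = 1
G(t) = -5 + t/(1 + t) (G(t) = t/(1 + t) - 5 = -5 + t/(1 + t))
W(T) = T**2
-W(G(N)) = -((-5 - 4*1)/(1 + 1))**2 = -((-5 - 4)/2)**2 = -((1/2)*(-9))**2 = -(-9/2)**2 = -1*81/4 = -81/4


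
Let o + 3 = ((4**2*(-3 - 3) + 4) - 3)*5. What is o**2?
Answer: 228484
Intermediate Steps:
o = -478 (o = -3 + ((4**2*(-3 - 3) + 4) - 3)*5 = -3 + ((16*(-6) + 4) - 3)*5 = -3 + ((-96 + 4) - 3)*5 = -3 + (-92 - 3)*5 = -3 - 95*5 = -3 - 475 = -478)
o**2 = (-478)**2 = 228484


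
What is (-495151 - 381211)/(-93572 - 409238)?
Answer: 438181/251405 ≈ 1.7429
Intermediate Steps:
(-495151 - 381211)/(-93572 - 409238) = -876362/(-502810) = -876362*(-1/502810) = 438181/251405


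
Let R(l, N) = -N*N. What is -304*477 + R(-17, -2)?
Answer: -145012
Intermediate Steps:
R(l, N) = -N²
-304*477 + R(-17, -2) = -304*477 - 1*(-2)² = -145008 - 1*4 = -145008 - 4 = -145012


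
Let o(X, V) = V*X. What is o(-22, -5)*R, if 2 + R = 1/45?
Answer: -1958/9 ≈ -217.56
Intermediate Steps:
R = -89/45 (R = -2 + 1/45 = -89/45 ≈ -1.9778)
o(-22, -5)*R = -5*(-22)*(-89/45) = 110*(-89/45) = -1958/9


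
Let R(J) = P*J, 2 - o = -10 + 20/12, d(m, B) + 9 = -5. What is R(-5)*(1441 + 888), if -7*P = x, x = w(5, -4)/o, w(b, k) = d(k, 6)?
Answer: -69870/31 ≈ -2253.9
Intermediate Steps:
d(m, B) = -14 (d(m, B) = -9 - 5 = -14)
w(b, k) = -14
o = 31/3 (o = 2 - (-10 + 20/12) = 2 - (-10 + 20*(1/12)) = 2 - (-10 + 5/3) = 2 - 1*(-25/3) = 2 + 25/3 = 31/3 ≈ 10.333)
x = -42/31 (x = -14/31/3 = -14*3/31 = -42/31 ≈ -1.3548)
P = 6/31 (P = -⅐*(-42/31) = 6/31 ≈ 0.19355)
R(J) = 6*J/31
R(-5)*(1441 + 888) = ((6/31)*(-5))*(1441 + 888) = -30/31*2329 = -69870/31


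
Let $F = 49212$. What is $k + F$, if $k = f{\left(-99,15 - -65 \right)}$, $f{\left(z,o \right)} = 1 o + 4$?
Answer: $49296$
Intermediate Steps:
$f{\left(z,o \right)} = 4 + o$ ($f{\left(z,o \right)} = o + 4 = 4 + o$)
$k = 84$ ($k = 4 + \left(15 - -65\right) = 4 + \left(15 + 65\right) = 4 + 80 = 84$)
$k + F = 84 + 49212 = 49296$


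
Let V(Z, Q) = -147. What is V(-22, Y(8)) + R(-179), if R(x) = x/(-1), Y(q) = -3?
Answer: 32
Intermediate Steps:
R(x) = -x (R(x) = x*(-1) = -x)
V(-22, Y(8)) + R(-179) = -147 - 1*(-179) = -147 + 179 = 32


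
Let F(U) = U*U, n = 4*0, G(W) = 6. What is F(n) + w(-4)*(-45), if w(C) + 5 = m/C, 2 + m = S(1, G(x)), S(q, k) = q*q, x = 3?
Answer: 855/4 ≈ 213.75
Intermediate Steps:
S(q, k) = q**2
m = -1 (m = -2 + 1**2 = -2 + 1 = -1)
n = 0
w(C) = -5 - 1/C
F(U) = U**2
F(n) + w(-4)*(-45) = 0**2 + (-5 - 1/(-4))*(-45) = 0 + (-5 - 1*(-1/4))*(-45) = 0 + (-5 + 1/4)*(-45) = 0 - 19/4*(-45) = 0 + 855/4 = 855/4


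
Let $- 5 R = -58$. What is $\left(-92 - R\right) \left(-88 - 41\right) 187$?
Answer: $\frac{12495714}{5} \approx 2.4991 \cdot 10^{6}$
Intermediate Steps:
$R = \frac{58}{5}$ ($R = \left(- \frac{1}{5}\right) \left(-58\right) = \frac{58}{5} \approx 11.6$)
$\left(-92 - R\right) \left(-88 - 41\right) 187 = \left(-92 - \frac{58}{5}\right) \left(-88 - 41\right) 187 = \left(- \frac{518}{5}\right) \left(-129\right) 187 = \frac{66822}{5} \cdot 187 = \frac{12495714}{5}$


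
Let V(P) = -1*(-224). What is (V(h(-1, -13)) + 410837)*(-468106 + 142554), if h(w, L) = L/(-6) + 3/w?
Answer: -133821730672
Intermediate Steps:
h(w, L) = 3/w - L/6 (h(w, L) = L*(-⅙) + 3/w = -L/6 + 3/w = 3/w - L/6)
V(P) = 224
(V(h(-1, -13)) + 410837)*(-468106 + 142554) = (224 + 410837)*(-468106 + 142554) = 411061*(-325552) = -133821730672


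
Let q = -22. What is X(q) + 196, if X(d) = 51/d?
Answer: 4261/22 ≈ 193.68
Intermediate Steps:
X(q) + 196 = 51/(-22) + 196 = 51*(-1/22) + 196 = -51/22 + 196 = 4261/22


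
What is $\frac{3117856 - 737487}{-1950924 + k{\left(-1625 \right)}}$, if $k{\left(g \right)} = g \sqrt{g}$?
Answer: $- \frac{4643919010956}{3810395469401} + \frac{19340498125 i \sqrt{65}}{3810395469401} \approx -1.2188 + 0.040922 i$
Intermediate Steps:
$k{\left(g \right)} = g^{\frac{3}{2}}$
$\frac{3117856 - 737487}{-1950924 + k{\left(-1625 \right)}} = \frac{3117856 - 737487}{-1950924 + \left(-1625\right)^{\frac{3}{2}}} = \frac{2380369}{-1950924 - 8125 i \sqrt{65}}$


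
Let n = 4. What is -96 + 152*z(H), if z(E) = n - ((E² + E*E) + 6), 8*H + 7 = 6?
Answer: -1619/4 ≈ -404.75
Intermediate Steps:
H = -⅛ (H = -7/8 + (⅛)*6 = -7/8 + ¾ = -⅛ ≈ -0.12500)
z(E) = -2 - 2*E² (z(E) = 4 - ((E² + E*E) + 6) = 4 - ((E² + E²) + 6) = 4 - (2*E² + 6) = 4 - (6 + 2*E²) = 4 + (-6 - 2*E²) = -2 - 2*E²)
-96 + 152*z(H) = -96 + 152*(-2 - 2*(-⅛)²) = -96 + 152*(-2 - 2*1/64) = -96 + 152*(-2 - 1/32) = -96 + 152*(-65/32) = -96 - 1235/4 = -1619/4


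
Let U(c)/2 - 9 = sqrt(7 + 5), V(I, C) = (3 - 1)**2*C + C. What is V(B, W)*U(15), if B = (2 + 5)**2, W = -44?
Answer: -3960 - 880*sqrt(3) ≈ -5484.2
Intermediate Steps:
B = 49 (B = 7**2 = 49)
V(I, C) = 5*C (V(I, C) = 2**2*C + C = 4*C + C = 5*C)
U(c) = 18 + 4*sqrt(3) (U(c) = 18 + 2*sqrt(7 + 5) = 18 + 2*sqrt(12) = 18 + 2*(2*sqrt(3)) = 18 + 4*sqrt(3))
V(B, W)*U(15) = (5*(-44))*(18 + 4*sqrt(3)) = -220*(18 + 4*sqrt(3)) = -3960 - 880*sqrt(3)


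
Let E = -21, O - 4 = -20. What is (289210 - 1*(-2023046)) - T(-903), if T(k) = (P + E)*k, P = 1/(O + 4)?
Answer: 9172871/4 ≈ 2.2932e+6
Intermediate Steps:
O = -16 (O = 4 - 20 = -16)
P = -1/12 (P = 1/(-16 + 4) = 1/(-12) = -1/12 ≈ -0.083333)
T(k) = -253*k/12 (T(k) = (-1/12 - 21)*k = -253*k/12)
(289210 - 1*(-2023046)) - T(-903) = (289210 - 1*(-2023046)) - (-253)*(-903)/12 = (289210 + 2023046) - 1*76153/4 = 2312256 - 76153/4 = 9172871/4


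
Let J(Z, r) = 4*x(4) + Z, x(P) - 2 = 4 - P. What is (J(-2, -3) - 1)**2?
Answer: 25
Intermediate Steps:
x(P) = 6 - P (x(P) = 2 + (4 - P) = 6 - P)
J(Z, r) = 8 + Z (J(Z, r) = 4*(6 - 1*4) + Z = 4*(6 - 4) + Z = 4*2 + Z = 8 + Z)
(J(-2, -3) - 1)**2 = ((8 - 2) - 1)**2 = (6 - 1)**2 = 5**2 = 25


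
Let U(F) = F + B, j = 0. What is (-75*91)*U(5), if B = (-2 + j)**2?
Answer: -61425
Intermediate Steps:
B = 4 (B = (-2 + 0)**2 = (-2)**2 = 4)
U(F) = 4 + F (U(F) = F + 4 = 4 + F)
(-75*91)*U(5) = (-75*91)*(4 + 5) = -6825*9 = -61425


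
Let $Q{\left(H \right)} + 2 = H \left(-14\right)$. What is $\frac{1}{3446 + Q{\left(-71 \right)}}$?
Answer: $\frac{1}{4438} \approx 0.00022533$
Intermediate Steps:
$Q{\left(H \right)} = -2 - 14 H$ ($Q{\left(H \right)} = -2 + H \left(-14\right) = -2 - 14 H$)
$\frac{1}{3446 + Q{\left(-71 \right)}} = \frac{1}{3446 - -992} = \frac{1}{3446 + \left(-2 + 994\right)} = \frac{1}{3446 + 992} = \frac{1}{4438}$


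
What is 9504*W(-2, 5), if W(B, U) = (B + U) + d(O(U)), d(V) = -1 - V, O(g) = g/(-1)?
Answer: 66528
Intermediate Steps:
O(g) = -g (O(g) = g*(-1) = -g)
W(B, U) = -1 + B + 2*U (W(B, U) = (B + U) + (-1 - (-1)*U) = (B + U) + (-1 + U) = -1 + B + 2*U)
9504*W(-2, 5) = 9504*(-1 - 2 + 2*5) = 9504*(-1 - 2 + 10) = 9504*7 = 66528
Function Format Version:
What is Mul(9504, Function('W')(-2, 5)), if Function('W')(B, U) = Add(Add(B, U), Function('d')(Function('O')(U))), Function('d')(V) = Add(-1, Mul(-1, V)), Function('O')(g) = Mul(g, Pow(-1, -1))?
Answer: 66528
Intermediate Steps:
Function('O')(g) = Mul(-1, g) (Function('O')(g) = Mul(g, -1) = Mul(-1, g))
Function('W')(B, U) = Add(-1, B, Mul(2, U)) (Function('W')(B, U) = Add(Add(B, U), Add(-1, Mul(-1, Mul(-1, U)))) = Add(Add(B, U), Add(-1, U)) = Add(-1, B, Mul(2, U)))
Mul(9504, Function('W')(-2, 5)) = Mul(9504, Add(-1, -2, Mul(2, 5))) = Mul(9504, Add(-1, -2, 10)) = Mul(9504, 7) = 66528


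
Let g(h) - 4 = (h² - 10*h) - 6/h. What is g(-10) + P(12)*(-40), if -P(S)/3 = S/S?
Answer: 1623/5 ≈ 324.60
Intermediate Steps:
g(h) = 4 + h² - 10*h - 6/h (g(h) = 4 + ((h² - 10*h) - 6/h) = 4 + (h² - 10*h - 6/h) = 4 + h² - 10*h - 6/h)
P(S) = -3 (P(S) = -3*S/S = -3*1 = -3)
g(-10) + P(12)*(-40) = (4 + (-10)² - 10*(-10) - 6/(-10)) - 3*(-40) = (4 + 100 + 100 - 6*(-⅒)) + 120 = (4 + 100 + 100 + ⅗) + 120 = 1023/5 + 120 = 1623/5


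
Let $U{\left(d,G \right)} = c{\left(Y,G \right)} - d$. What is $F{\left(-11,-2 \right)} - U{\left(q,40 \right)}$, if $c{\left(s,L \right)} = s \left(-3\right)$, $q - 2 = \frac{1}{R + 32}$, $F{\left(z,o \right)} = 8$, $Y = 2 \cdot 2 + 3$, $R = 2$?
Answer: $\frac{1055}{34} \approx 31.029$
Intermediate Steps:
$Y = 7$ ($Y = 4 + 3 = 7$)
$q = \frac{69}{34}$ ($q = 2 + \frac{1}{2 + 32} = 2 + \frac{1}{34} = \frac{69}{34} \approx 2.0294$)
$c{\left(s,L \right)} = - 3 s$
$U{\left(d,G \right)} = -21 - d$ ($U{\left(d,G \right)} = \left(-3\right) 7 - d = -21 - d$)
$F{\left(-11,-2 \right)} - U{\left(q,40 \right)} = 8 - \left(-21 - \frac{69}{34}\right) = 8 - - \frac{783}{34} = 8 + \frac{783}{34} = \frac{1055}{34}$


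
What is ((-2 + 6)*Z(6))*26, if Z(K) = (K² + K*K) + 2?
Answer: 7696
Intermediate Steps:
Z(K) = 2 + 2*K² (Z(K) = (K² + K²) + 2 = 2*K² + 2 = 2 + 2*K²)
((-2 + 6)*Z(6))*26 = ((-2 + 6)*(2 + 2*6²))*26 = (4*(2 + 2*36))*26 = (4*(2 + 72))*26 = (4*74)*26 = 296*26 = 7696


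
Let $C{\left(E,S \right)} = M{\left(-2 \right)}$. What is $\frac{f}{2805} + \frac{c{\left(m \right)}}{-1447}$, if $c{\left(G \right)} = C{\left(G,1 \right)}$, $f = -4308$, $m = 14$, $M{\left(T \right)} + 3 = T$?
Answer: $- \frac{2073217}{1352945} \approx -1.5324$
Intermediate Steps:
$M{\left(T \right)} = -3 + T$
$C{\left(E,S \right)} = -5$ ($C{\left(E,S \right)} = -3 - 2 = -5$)
$c{\left(G \right)} = -5$
$\frac{f}{2805} + \frac{c{\left(m \right)}}{-1447} = - \frac{4308}{2805} - \frac{5}{-1447} = \left(-4308\right) \frac{1}{2805} - - \frac{5}{1447} = - \frac{1436}{935} + \frac{5}{1447} = - \frac{2073217}{1352945}$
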